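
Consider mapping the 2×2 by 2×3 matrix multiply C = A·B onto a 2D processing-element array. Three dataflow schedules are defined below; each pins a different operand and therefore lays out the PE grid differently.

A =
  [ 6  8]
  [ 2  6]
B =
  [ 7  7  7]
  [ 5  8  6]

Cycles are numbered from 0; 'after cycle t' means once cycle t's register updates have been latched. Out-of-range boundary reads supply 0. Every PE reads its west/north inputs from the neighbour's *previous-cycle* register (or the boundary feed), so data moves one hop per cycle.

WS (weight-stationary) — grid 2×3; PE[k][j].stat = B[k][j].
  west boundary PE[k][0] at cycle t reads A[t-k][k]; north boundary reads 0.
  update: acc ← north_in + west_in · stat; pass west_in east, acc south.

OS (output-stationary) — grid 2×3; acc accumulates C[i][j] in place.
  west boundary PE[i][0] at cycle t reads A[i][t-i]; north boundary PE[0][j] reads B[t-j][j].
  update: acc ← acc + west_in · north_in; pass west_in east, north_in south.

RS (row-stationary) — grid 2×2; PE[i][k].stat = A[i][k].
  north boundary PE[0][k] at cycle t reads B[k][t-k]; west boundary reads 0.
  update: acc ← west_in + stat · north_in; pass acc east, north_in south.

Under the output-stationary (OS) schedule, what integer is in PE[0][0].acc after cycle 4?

PE[0][0].acc = 82

OS 2×3: PE[0][0] cycle-by-cycle (with neighbour feeds):
  step 0 · PE0,0: acc=42; fwd→6 fwd↓7
  step 1 · PE0,0: acc=82; fwd→8 fwd↓5
  step 2 · PE0,0: acc=82; fwd→0 fwd↓0
  step 3 · PE0,0: acc=82; fwd→0 fwd↓0
  step 4 · PE0,0: acc=82; fwd→0 fwd↓0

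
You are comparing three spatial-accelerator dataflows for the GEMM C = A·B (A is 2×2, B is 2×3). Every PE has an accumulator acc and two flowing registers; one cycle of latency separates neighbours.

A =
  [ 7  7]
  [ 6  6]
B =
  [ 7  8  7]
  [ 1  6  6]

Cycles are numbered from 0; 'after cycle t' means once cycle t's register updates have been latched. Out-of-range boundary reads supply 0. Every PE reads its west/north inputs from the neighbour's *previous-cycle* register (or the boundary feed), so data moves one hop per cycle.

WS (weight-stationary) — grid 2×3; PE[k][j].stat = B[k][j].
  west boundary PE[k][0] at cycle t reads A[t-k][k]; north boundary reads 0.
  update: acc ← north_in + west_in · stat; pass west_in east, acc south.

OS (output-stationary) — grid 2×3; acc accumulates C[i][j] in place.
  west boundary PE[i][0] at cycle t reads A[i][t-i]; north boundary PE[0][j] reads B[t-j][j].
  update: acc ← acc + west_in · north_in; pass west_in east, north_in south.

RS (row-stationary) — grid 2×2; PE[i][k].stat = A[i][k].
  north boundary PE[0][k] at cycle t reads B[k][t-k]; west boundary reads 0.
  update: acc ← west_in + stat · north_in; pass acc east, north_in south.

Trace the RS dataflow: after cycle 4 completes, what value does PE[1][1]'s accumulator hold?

PE[1][1].acc = 78

RS 2×2: PE[1][1] cycle-by-cycle (with neighbour feeds):
  t=0 PE[0][1]: acc=0 h=0 v=0
  t=0 PE[1][0]: acc=0 h=0 v=0
  t=0 PE[1][1]: acc=0 h=0 v=0
  t=1 PE[0][1]: acc=56 h=56 v=1
  t=1 PE[1][0]: acc=42 h=42 v=7
  t=1 PE[1][1]: acc=0 h=0 v=0
  t=2 PE[0][1]: acc=98 h=98 v=6
  t=2 PE[1][0]: acc=48 h=48 v=8
  t=2 PE[1][1]: acc=48 h=48 v=1
  t=3 PE[0][1]: acc=91 h=91 v=6
  t=3 PE[1][0]: acc=42 h=42 v=7
  t=3 PE[1][1]: acc=84 h=84 v=6
  t=4 PE[0][1]: acc=0 h=0 v=0
  t=4 PE[1][0]: acc=0 h=0 v=0
  t=4 PE[1][1]: acc=78 h=78 v=6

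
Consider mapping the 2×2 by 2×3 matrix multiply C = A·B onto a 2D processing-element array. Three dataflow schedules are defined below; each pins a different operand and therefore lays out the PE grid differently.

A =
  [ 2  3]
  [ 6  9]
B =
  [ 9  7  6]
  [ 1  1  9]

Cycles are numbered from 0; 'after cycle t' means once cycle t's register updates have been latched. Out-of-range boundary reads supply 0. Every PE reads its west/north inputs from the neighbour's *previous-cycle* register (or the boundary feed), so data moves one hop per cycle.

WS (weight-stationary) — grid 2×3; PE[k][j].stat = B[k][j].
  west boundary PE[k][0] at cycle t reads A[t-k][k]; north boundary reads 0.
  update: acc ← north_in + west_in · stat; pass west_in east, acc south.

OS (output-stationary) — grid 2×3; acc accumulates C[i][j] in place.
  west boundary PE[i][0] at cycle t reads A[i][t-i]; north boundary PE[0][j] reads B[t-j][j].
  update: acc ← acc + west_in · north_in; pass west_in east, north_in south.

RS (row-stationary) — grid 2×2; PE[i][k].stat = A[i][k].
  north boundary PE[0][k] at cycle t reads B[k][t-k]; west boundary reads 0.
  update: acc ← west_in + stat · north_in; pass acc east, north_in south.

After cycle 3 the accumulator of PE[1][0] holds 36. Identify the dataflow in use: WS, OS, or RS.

Under WS (2×3), PE[1][0]:
  [0] (1,0) acc=0 (h:0 v:0)
  [1] (1,0) acc=21 (h:3 v:21)
  [2] (1,0) acc=63 (h:9 v:63)
  [3] (1,0) acc=0 (h:0 v:0)
Under OS (2×3), PE[1][0]:
  [0] (1,0) acc=0 (h:0 v:0)
  [1] (1,0) acc=54 (h:6 v:9)
  [2] (1,0) acc=63 (h:9 v:1)
  [3] (1,0) acc=63 (h:0 v:0)
Under RS (2×2), PE[1][0]:
  [0] (1,0) acc=0 (h:0 v:0)
  [1] (1,0) acc=54 (h:54 v:9)
  [2] (1,0) acc=42 (h:42 v:7)
  [3] (1,0) acc=36 (h:36 v:6)

dataflow = RS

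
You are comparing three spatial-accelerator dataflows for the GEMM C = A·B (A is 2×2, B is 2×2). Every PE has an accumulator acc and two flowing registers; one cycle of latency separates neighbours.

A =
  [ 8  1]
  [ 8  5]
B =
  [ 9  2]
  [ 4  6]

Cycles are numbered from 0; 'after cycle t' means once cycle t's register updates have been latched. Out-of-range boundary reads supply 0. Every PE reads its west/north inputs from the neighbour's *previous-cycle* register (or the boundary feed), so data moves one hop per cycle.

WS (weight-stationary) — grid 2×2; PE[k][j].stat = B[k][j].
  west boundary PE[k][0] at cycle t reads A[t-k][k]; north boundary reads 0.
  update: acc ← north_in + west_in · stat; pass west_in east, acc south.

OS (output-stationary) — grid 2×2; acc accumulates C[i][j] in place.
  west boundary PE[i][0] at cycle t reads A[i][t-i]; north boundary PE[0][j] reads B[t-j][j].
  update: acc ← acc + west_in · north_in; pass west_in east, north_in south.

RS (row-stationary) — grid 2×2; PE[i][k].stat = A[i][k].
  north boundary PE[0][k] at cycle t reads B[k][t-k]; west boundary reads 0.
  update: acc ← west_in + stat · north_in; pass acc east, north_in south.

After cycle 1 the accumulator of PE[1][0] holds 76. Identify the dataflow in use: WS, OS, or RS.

WS [2×2] PE[1][0] across cycles:
  t=0 PE[1][0]: acc=0 h=0 v=0
  t=1 PE[1][0]: acc=76 h=1 v=76
OS [2×2] PE[1][0] across cycles:
  t=0 PE[1][0]: acc=0 h=0 v=0
  t=1 PE[1][0]: acc=72 h=8 v=9
RS [2×2] PE[1][0] across cycles:
  t=0 PE[1][0]: acc=0 h=0 v=0
  t=1 PE[1][0]: acc=72 h=72 v=9

dataflow = WS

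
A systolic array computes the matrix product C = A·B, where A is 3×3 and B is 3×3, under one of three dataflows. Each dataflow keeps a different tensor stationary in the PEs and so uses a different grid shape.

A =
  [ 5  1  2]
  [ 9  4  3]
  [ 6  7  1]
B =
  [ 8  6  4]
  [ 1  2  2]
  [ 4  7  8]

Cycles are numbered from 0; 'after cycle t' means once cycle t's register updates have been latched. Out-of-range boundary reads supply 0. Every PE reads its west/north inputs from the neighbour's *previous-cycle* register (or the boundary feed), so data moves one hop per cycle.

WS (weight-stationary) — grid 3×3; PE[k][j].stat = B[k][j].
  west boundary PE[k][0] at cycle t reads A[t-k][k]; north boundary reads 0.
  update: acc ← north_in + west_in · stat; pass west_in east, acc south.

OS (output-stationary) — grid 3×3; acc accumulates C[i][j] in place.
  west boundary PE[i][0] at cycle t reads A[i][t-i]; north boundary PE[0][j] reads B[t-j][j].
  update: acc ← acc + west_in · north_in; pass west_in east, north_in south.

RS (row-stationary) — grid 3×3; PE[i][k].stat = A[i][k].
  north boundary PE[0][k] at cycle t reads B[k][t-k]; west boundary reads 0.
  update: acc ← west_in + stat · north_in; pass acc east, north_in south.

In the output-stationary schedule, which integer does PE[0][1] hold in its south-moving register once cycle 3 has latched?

Tracing OS — 3×3 array, target PE[0][1]:
  0: (0,0).acc=40  regs=<5,8>
  0: (0,1).acc=0  regs=<0,0>
  1: (0,0).acc=41  regs=<1,1>
  1: (0,1).acc=30  regs=<5,6>
  2: (0,0).acc=49  regs=<2,4>
  2: (0,1).acc=32  regs=<1,2>
  3: (0,0).acc=49  regs=<0,0>
  3: (0,1).acc=46  regs=<2,7>

register = 7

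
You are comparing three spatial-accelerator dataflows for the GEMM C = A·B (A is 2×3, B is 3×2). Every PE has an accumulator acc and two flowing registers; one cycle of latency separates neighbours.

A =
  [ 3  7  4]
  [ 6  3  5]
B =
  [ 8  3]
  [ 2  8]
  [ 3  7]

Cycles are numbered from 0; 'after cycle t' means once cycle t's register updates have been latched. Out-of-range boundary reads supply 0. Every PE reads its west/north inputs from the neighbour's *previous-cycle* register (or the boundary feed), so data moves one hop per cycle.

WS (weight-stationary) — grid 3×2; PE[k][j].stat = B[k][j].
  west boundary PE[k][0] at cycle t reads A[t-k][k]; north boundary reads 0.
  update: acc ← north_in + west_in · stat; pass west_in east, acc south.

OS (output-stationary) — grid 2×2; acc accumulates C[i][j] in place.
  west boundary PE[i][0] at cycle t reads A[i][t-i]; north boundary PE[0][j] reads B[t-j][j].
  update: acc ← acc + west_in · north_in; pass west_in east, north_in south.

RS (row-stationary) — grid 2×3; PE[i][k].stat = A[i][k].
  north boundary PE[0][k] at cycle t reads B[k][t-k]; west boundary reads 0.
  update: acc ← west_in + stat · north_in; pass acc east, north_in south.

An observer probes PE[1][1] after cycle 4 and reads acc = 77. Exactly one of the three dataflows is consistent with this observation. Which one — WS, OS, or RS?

dataflow = OS

Under WS (3×2), PE[1][1]:
  step 0 · PE1,1: acc=0; fwd→0 fwd↓0
  step 1 · PE1,1: acc=0; fwd→0 fwd↓0
  step 2 · PE1,1: acc=65; fwd→7 fwd↓65
  step 3 · PE1,1: acc=42; fwd→3 fwd↓42
  step 4 · PE1,1: acc=0; fwd→0 fwd↓0
Under OS (2×2), PE[1][1]:
  step 0 · PE1,1: acc=0; fwd→0 fwd↓0
  step 1 · PE1,1: acc=0; fwd→0 fwd↓0
  step 2 · PE1,1: acc=18; fwd→6 fwd↓3
  step 3 · PE1,1: acc=42; fwd→3 fwd↓8
  step 4 · PE1,1: acc=77; fwd→5 fwd↓7
Under RS (2×3), PE[1][1]:
  step 0 · PE1,1: acc=0; fwd→0 fwd↓0
  step 1 · PE1,1: acc=0; fwd→0 fwd↓0
  step 2 · PE1,1: acc=54; fwd→54 fwd↓2
  step 3 · PE1,1: acc=42; fwd→42 fwd↓8
  step 4 · PE1,1: acc=0; fwd→0 fwd↓0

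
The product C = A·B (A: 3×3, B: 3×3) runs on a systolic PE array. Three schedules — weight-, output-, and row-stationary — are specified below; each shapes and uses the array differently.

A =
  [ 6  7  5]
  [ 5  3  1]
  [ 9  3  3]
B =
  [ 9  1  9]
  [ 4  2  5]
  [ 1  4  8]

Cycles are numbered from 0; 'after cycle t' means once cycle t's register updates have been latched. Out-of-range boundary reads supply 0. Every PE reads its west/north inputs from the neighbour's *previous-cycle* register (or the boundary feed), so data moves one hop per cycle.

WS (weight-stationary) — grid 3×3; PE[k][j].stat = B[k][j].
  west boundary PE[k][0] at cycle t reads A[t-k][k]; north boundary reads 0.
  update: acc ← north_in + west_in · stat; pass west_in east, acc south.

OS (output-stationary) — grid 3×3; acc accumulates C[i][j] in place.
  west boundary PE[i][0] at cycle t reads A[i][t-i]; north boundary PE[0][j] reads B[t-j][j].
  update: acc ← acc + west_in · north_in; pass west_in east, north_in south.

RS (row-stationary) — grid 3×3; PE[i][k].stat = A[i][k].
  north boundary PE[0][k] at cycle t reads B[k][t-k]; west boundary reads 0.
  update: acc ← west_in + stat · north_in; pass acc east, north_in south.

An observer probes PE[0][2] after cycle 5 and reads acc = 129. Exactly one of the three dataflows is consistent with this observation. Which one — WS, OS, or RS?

dataflow = OS

WS (3×3 grid), PE[0][2]:
  t=0 PE[0][2]: acc=0 h=0 v=0
  t=1 PE[0][2]: acc=0 h=0 v=0
  t=2 PE[0][2]: acc=54 h=6 v=54
  t=3 PE[0][2]: acc=45 h=5 v=45
  t=4 PE[0][2]: acc=81 h=9 v=81
  t=5 PE[0][2]: acc=0 h=0 v=0
OS (3×3 grid), PE[0][2]:
  t=0 PE[0][2]: acc=0 h=0 v=0
  t=1 PE[0][2]: acc=0 h=0 v=0
  t=2 PE[0][2]: acc=54 h=6 v=9
  t=3 PE[0][2]: acc=89 h=7 v=5
  t=4 PE[0][2]: acc=129 h=5 v=8
  t=5 PE[0][2]: acc=129 h=0 v=0
RS (3×3 grid), PE[0][2]:
  t=0 PE[0][2]: acc=0 h=0 v=0
  t=1 PE[0][2]: acc=0 h=0 v=0
  t=2 PE[0][2]: acc=87 h=87 v=1
  t=3 PE[0][2]: acc=40 h=40 v=4
  t=4 PE[0][2]: acc=129 h=129 v=8
  t=5 PE[0][2]: acc=0 h=0 v=0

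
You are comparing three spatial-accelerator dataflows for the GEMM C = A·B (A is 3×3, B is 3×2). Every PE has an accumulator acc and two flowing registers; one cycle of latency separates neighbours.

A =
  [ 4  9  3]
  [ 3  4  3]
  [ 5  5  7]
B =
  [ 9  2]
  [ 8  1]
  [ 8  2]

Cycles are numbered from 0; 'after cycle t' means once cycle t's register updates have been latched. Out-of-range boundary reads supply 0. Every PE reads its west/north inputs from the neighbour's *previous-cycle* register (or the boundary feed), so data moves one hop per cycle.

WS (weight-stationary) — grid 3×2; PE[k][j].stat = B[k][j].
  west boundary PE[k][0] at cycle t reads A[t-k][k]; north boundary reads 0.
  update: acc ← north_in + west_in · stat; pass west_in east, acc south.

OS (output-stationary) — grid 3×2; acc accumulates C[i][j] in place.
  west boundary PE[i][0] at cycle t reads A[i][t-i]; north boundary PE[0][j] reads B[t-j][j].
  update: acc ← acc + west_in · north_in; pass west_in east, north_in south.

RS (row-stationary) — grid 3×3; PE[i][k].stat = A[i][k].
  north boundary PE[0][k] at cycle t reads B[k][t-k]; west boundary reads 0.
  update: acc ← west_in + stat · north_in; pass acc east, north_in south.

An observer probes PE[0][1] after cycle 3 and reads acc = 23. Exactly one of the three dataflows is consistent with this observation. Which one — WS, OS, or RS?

— WS: 3×2; PE[0][1] trace:
  0: (0,1).acc=0  regs=<0,0>
  1: (0,1).acc=8  regs=<4,8>
  2: (0,1).acc=6  regs=<3,6>
  3: (0,1).acc=10  regs=<5,10>
— OS: 3×2; PE[0][1] trace:
  0: (0,1).acc=0  regs=<0,0>
  1: (0,1).acc=8  regs=<4,2>
  2: (0,1).acc=17  regs=<9,1>
  3: (0,1).acc=23  regs=<3,2>
— RS: 3×3; PE[0][1] trace:
  0: (0,1).acc=0  regs=<0,0>
  1: (0,1).acc=108  regs=<108,8>
  2: (0,1).acc=17  regs=<17,1>
  3: (0,1).acc=0  regs=<0,0>

dataflow = OS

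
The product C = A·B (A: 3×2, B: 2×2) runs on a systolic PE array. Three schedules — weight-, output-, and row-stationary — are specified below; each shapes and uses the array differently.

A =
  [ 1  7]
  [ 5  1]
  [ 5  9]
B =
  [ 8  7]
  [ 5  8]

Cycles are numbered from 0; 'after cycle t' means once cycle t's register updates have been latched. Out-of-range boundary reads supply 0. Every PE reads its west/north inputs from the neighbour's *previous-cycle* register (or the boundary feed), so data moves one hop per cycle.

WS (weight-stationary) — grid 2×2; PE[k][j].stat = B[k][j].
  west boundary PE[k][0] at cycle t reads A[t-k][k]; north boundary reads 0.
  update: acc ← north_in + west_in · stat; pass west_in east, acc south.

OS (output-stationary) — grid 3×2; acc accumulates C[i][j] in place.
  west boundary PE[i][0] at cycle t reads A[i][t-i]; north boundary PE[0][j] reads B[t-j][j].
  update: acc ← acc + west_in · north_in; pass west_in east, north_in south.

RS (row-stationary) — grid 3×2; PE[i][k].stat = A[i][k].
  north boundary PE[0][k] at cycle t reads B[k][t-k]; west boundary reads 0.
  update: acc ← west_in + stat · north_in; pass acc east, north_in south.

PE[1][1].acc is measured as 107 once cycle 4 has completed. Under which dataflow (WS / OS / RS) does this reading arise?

dataflow = WS

Under WS (2×2), PE[1][1]:
  after 0 — PE[1][1] acc=0, pass-E 0, pass-S 0
  after 1 — PE[1][1] acc=0, pass-E 0, pass-S 0
  after 2 — PE[1][1] acc=63, pass-E 7, pass-S 63
  after 3 — PE[1][1] acc=43, pass-E 1, pass-S 43
  after 4 — PE[1][1] acc=107, pass-E 9, pass-S 107
Under OS (3×2), PE[1][1]:
  after 0 — PE[1][1] acc=0, pass-E 0, pass-S 0
  after 1 — PE[1][1] acc=0, pass-E 0, pass-S 0
  after 2 — PE[1][1] acc=35, pass-E 5, pass-S 7
  after 3 — PE[1][1] acc=43, pass-E 1, pass-S 8
  after 4 — PE[1][1] acc=43, pass-E 0, pass-S 0
Under RS (3×2), PE[1][1]:
  after 0 — PE[1][1] acc=0, pass-E 0, pass-S 0
  after 1 — PE[1][1] acc=0, pass-E 0, pass-S 0
  after 2 — PE[1][1] acc=45, pass-E 45, pass-S 5
  after 3 — PE[1][1] acc=43, pass-E 43, pass-S 8
  after 4 — PE[1][1] acc=0, pass-E 0, pass-S 0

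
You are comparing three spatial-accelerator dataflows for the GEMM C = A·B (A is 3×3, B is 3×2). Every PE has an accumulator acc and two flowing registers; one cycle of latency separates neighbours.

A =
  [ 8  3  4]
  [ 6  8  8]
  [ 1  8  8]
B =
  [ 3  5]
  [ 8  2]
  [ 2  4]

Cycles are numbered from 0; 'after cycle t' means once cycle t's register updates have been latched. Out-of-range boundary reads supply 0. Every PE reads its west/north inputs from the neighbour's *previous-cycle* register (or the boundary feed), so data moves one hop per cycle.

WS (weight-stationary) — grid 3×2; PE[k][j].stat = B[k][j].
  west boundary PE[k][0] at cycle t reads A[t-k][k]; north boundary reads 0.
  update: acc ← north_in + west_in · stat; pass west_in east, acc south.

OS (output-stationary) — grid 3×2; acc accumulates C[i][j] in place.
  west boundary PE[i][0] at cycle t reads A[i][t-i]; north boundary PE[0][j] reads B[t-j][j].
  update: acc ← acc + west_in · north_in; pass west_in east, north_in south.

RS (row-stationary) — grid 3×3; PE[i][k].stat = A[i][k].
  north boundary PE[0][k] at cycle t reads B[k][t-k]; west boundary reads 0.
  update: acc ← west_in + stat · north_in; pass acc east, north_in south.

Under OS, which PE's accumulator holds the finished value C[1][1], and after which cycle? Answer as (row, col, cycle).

OS: C[1][1] accumulates in PE[1][1]:
  cycle 0: PE[1][1] → acc 0, east 0, south 0
  cycle 1: PE[1][1] → acc 0, east 0, south 0
  cycle 2: PE[1][1] → acc 30, east 6, south 5
  cycle 3: PE[1][1] → acc 46, east 8, south 2
  cycle 4: PE[1][1] → acc 78, east 8, south 4

(row, col, cycle) = (1, 1, 4)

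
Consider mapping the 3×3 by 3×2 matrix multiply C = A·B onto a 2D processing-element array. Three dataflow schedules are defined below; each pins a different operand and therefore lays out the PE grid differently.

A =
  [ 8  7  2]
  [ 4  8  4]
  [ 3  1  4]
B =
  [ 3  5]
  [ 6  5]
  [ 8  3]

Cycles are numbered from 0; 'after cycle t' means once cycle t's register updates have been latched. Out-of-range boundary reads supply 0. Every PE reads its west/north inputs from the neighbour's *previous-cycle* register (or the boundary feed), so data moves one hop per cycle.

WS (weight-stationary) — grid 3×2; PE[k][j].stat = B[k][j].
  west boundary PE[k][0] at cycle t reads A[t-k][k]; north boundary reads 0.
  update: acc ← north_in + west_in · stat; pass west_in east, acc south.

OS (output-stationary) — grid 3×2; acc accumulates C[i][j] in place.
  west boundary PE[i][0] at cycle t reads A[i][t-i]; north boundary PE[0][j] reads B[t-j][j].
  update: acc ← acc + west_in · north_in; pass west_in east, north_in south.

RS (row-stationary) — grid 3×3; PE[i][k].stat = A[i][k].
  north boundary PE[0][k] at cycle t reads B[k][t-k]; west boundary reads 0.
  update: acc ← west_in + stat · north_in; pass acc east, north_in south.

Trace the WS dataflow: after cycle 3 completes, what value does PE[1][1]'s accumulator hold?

PE[1][1].acc = 60

Tracing WS — 3×2 array, target PE[1][1]:
  @0  [0,1]  acc 0  |  →0  ↓0
  @0  [1,0]  acc 0  |  →0  ↓0
  @0  [1,1]  acc 0  |  →0  ↓0
  @1  [0,1]  acc 40  |  →8  ↓40
  @1  [1,0]  acc 66  |  →7  ↓66
  @1  [1,1]  acc 0  |  →0  ↓0
  @2  [0,1]  acc 20  |  →4  ↓20
  @2  [1,0]  acc 60  |  →8  ↓60
  @2  [1,1]  acc 75  |  →7  ↓75
  @3  [0,1]  acc 15  |  →3  ↓15
  @3  [1,0]  acc 15  |  →1  ↓15
  @3  [1,1]  acc 60  |  →8  ↓60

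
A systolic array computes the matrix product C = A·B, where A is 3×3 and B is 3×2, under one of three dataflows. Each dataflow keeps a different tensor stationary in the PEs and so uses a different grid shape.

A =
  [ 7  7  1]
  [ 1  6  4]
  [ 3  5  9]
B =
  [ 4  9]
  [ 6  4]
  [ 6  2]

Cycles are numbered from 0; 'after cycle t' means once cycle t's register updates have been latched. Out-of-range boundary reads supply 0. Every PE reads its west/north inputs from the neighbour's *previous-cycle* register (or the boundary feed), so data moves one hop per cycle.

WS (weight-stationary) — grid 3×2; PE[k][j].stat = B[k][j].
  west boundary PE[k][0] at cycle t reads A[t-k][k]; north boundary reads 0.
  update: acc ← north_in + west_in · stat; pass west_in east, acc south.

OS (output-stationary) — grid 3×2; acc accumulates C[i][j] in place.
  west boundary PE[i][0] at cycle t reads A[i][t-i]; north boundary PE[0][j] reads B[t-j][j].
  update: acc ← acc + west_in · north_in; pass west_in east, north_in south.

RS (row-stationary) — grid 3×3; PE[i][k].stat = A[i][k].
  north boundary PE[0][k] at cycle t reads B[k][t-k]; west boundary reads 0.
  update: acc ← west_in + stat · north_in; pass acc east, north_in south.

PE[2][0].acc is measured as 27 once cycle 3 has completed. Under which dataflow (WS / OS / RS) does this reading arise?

dataflow = RS

— WS: 3×2; PE[2][0] trace:
  cycle 0: PE[2][0] → acc 0, east 0, south 0
  cycle 1: PE[2][0] → acc 0, east 0, south 0
  cycle 2: PE[2][0] → acc 76, east 1, south 76
  cycle 3: PE[2][0] → acc 64, east 4, south 64
— OS: 3×2; PE[2][0] trace:
  cycle 0: PE[2][0] → acc 0, east 0, south 0
  cycle 1: PE[2][0] → acc 0, east 0, south 0
  cycle 2: PE[2][0] → acc 12, east 3, south 4
  cycle 3: PE[2][0] → acc 42, east 5, south 6
— RS: 3×3; PE[2][0] trace:
  cycle 0: PE[2][0] → acc 0, east 0, south 0
  cycle 1: PE[2][0] → acc 0, east 0, south 0
  cycle 2: PE[2][0] → acc 12, east 12, south 4
  cycle 3: PE[2][0] → acc 27, east 27, south 9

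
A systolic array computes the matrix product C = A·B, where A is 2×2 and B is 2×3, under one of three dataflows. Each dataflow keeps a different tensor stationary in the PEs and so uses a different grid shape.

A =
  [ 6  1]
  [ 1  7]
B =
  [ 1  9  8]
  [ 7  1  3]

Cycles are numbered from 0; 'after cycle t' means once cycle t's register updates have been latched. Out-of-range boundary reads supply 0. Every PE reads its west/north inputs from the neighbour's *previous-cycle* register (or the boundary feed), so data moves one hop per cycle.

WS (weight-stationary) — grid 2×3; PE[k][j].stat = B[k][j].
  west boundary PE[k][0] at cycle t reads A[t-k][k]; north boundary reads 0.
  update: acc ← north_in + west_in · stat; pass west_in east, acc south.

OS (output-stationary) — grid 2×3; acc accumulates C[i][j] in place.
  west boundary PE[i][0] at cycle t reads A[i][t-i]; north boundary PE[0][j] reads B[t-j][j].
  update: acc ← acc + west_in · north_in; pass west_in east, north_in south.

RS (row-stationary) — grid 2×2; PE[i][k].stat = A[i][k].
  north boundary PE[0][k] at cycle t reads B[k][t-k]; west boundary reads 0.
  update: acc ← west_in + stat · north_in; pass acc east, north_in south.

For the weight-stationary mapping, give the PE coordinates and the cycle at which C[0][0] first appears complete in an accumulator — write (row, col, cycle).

Under WS, C[0][0] lands at PE[1][0]:
  0: (1,0).acc=0  regs=<0,0>
  1: (1,0).acc=13  regs=<1,13>

(row, col, cycle) = (1, 0, 1)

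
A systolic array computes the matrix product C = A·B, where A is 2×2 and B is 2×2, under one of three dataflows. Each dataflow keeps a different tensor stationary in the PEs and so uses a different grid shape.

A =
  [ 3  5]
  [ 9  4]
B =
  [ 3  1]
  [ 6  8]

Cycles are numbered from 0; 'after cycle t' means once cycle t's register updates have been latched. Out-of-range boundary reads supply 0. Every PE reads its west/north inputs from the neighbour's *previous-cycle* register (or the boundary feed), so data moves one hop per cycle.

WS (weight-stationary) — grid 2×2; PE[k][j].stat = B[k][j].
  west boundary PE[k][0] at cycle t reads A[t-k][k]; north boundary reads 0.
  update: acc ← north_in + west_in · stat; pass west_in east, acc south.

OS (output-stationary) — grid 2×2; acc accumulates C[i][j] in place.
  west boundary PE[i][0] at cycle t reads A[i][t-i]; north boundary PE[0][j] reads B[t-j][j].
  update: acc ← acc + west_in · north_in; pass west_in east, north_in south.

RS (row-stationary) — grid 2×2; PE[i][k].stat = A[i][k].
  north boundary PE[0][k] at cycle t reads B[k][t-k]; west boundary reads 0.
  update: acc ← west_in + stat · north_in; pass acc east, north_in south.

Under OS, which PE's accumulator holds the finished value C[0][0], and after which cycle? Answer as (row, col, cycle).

Under OS, C[0][0] lands at PE[0][0]:
  after 0 — PE[0][0] acc=9, pass-E 3, pass-S 3
  after 1 — PE[0][0] acc=39, pass-E 5, pass-S 6

(row, col, cycle) = (0, 0, 1)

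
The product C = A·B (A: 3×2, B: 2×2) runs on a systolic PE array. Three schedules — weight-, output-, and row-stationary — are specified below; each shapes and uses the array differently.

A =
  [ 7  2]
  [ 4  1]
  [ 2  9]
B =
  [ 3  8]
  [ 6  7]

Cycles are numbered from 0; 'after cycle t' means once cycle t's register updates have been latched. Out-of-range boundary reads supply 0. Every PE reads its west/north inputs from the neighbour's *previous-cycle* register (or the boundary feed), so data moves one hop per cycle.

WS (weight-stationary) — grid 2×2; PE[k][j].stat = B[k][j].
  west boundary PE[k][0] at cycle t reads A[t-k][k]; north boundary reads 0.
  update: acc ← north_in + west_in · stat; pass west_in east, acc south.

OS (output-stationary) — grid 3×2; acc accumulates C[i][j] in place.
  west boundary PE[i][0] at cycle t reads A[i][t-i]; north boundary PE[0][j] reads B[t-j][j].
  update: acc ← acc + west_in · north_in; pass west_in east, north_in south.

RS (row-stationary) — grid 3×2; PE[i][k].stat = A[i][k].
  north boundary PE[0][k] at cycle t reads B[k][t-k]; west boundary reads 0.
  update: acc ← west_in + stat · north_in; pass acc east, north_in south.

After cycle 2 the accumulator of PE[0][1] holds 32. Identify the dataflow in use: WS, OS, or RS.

dataflow = WS

WS [2×2] PE[0][1] across cycles:
  0: (0,1).acc=0  regs=<0,0>
  1: (0,1).acc=56  regs=<7,56>
  2: (0,1).acc=32  regs=<4,32>
OS [3×2] PE[0][1] across cycles:
  0: (0,1).acc=0  regs=<0,0>
  1: (0,1).acc=56  regs=<7,8>
  2: (0,1).acc=70  regs=<2,7>
RS [3×2] PE[0][1] across cycles:
  0: (0,1).acc=0  regs=<0,0>
  1: (0,1).acc=33  regs=<33,6>
  2: (0,1).acc=70  regs=<70,7>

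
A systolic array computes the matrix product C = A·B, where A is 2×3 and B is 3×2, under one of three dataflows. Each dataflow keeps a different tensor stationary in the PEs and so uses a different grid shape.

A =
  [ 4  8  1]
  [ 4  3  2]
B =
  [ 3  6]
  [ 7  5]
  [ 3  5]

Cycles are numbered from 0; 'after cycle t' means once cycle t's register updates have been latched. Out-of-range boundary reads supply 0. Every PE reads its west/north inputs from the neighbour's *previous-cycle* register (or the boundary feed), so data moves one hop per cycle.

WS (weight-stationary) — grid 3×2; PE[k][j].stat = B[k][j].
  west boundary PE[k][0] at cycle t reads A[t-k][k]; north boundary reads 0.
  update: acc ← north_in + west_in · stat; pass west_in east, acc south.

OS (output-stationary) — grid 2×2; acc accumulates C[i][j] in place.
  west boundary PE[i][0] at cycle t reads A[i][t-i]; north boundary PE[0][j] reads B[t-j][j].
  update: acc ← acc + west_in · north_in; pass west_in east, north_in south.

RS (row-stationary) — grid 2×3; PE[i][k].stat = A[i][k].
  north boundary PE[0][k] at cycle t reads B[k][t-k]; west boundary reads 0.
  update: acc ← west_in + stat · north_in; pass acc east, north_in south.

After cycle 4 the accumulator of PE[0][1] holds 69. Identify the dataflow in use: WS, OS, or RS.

Under WS (3×2), PE[0][1]:
  t=0 PE[0][1]: acc=0 h=0 v=0
  t=1 PE[0][1]: acc=24 h=4 v=24
  t=2 PE[0][1]: acc=24 h=4 v=24
  t=3 PE[0][1]: acc=0 h=0 v=0
  t=4 PE[0][1]: acc=0 h=0 v=0
Under OS (2×2), PE[0][1]:
  t=0 PE[0][1]: acc=0 h=0 v=0
  t=1 PE[0][1]: acc=24 h=4 v=6
  t=2 PE[0][1]: acc=64 h=8 v=5
  t=3 PE[0][1]: acc=69 h=1 v=5
  t=4 PE[0][1]: acc=69 h=0 v=0
Under RS (2×3), PE[0][1]:
  t=0 PE[0][1]: acc=0 h=0 v=0
  t=1 PE[0][1]: acc=68 h=68 v=7
  t=2 PE[0][1]: acc=64 h=64 v=5
  t=3 PE[0][1]: acc=0 h=0 v=0
  t=4 PE[0][1]: acc=0 h=0 v=0

dataflow = OS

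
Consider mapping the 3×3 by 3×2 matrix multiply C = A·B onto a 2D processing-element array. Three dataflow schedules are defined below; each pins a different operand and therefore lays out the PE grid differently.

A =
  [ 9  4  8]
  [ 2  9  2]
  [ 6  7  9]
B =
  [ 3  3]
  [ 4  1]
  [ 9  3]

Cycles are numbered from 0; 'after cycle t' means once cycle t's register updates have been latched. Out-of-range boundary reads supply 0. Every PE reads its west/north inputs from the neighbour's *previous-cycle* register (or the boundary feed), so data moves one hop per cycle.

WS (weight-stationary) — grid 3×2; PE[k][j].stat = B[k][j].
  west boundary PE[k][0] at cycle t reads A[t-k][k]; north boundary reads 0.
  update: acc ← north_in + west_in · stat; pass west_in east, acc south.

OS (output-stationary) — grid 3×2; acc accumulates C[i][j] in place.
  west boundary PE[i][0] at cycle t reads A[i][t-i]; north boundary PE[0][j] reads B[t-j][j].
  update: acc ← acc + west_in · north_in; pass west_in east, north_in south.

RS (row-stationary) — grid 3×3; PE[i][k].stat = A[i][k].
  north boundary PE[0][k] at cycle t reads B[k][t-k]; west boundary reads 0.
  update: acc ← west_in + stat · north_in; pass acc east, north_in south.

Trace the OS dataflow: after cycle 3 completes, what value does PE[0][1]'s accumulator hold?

OS on a 3×2 grid — tracing PE[0][1] and its feeders:
  step 0 · PE0,0: acc=27; fwd→9 fwd↓3
  step 0 · PE0,1: acc=0; fwd→0 fwd↓0
  step 1 · PE0,0: acc=43; fwd→4 fwd↓4
  step 1 · PE0,1: acc=27; fwd→9 fwd↓3
  step 2 · PE0,0: acc=115; fwd→8 fwd↓9
  step 2 · PE0,1: acc=31; fwd→4 fwd↓1
  step 3 · PE0,0: acc=115; fwd→0 fwd↓0
  step 3 · PE0,1: acc=55; fwd→8 fwd↓3

PE[0][1].acc = 55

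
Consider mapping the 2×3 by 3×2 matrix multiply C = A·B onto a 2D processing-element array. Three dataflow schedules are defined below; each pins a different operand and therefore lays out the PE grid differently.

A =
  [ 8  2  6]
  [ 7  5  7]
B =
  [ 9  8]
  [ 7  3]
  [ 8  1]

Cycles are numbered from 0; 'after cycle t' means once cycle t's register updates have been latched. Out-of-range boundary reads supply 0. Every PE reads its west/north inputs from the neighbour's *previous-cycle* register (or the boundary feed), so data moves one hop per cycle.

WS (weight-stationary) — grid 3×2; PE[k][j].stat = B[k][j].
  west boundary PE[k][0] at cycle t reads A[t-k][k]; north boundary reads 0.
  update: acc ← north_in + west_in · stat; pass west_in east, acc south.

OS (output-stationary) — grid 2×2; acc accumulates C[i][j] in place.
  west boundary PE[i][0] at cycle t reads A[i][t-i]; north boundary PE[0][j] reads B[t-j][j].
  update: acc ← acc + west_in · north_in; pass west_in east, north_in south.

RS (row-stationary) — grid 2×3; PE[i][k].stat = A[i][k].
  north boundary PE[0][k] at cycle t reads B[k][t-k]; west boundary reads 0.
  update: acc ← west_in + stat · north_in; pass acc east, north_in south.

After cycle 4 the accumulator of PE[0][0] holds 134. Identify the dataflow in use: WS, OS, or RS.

— WS: 3×2; PE[0][0] trace:
  t=0 PE[0][0]: acc=72 h=8 v=72
  t=1 PE[0][0]: acc=63 h=7 v=63
  t=2 PE[0][0]: acc=0 h=0 v=0
  t=3 PE[0][0]: acc=0 h=0 v=0
  t=4 PE[0][0]: acc=0 h=0 v=0
— OS: 2×2; PE[0][0] trace:
  t=0 PE[0][0]: acc=72 h=8 v=9
  t=1 PE[0][0]: acc=86 h=2 v=7
  t=2 PE[0][0]: acc=134 h=6 v=8
  t=3 PE[0][0]: acc=134 h=0 v=0
  t=4 PE[0][0]: acc=134 h=0 v=0
— RS: 2×3; PE[0][0] trace:
  t=0 PE[0][0]: acc=72 h=72 v=9
  t=1 PE[0][0]: acc=64 h=64 v=8
  t=2 PE[0][0]: acc=0 h=0 v=0
  t=3 PE[0][0]: acc=0 h=0 v=0
  t=4 PE[0][0]: acc=0 h=0 v=0

dataflow = OS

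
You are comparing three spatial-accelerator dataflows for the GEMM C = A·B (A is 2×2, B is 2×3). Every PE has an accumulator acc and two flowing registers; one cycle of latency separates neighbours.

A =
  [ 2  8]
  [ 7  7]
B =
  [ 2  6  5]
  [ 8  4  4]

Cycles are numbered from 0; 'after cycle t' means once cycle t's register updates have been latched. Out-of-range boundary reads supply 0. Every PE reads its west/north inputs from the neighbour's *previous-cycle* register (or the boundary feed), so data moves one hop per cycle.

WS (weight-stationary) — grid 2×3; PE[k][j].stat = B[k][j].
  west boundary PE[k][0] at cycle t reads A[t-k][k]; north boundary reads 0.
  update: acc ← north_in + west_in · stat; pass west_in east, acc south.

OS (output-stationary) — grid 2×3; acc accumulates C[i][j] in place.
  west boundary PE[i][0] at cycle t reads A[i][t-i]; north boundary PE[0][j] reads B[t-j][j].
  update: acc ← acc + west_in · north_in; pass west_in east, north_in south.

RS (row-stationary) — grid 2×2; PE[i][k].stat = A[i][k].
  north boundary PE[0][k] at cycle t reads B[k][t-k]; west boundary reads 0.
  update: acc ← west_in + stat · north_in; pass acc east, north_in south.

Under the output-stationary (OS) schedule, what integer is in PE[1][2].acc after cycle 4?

PE[1][2].acc = 63

OS 2×3: PE[1][2] cycle-by-cycle (with neighbour feeds):
  after 0 — PE[0][2] acc=0, pass-E 0, pass-S 0
  after 0 — PE[1][1] acc=0, pass-E 0, pass-S 0
  after 0 — PE[1][2] acc=0, pass-E 0, pass-S 0
  after 1 — PE[0][2] acc=0, pass-E 0, pass-S 0
  after 1 — PE[1][1] acc=0, pass-E 0, pass-S 0
  after 1 — PE[1][2] acc=0, pass-E 0, pass-S 0
  after 2 — PE[0][2] acc=10, pass-E 2, pass-S 5
  after 2 — PE[1][1] acc=42, pass-E 7, pass-S 6
  after 2 — PE[1][2] acc=0, pass-E 0, pass-S 0
  after 3 — PE[0][2] acc=42, pass-E 8, pass-S 4
  after 3 — PE[1][1] acc=70, pass-E 7, pass-S 4
  after 3 — PE[1][2] acc=35, pass-E 7, pass-S 5
  after 4 — PE[0][2] acc=42, pass-E 0, pass-S 0
  after 4 — PE[1][1] acc=70, pass-E 0, pass-S 0
  after 4 — PE[1][2] acc=63, pass-E 7, pass-S 4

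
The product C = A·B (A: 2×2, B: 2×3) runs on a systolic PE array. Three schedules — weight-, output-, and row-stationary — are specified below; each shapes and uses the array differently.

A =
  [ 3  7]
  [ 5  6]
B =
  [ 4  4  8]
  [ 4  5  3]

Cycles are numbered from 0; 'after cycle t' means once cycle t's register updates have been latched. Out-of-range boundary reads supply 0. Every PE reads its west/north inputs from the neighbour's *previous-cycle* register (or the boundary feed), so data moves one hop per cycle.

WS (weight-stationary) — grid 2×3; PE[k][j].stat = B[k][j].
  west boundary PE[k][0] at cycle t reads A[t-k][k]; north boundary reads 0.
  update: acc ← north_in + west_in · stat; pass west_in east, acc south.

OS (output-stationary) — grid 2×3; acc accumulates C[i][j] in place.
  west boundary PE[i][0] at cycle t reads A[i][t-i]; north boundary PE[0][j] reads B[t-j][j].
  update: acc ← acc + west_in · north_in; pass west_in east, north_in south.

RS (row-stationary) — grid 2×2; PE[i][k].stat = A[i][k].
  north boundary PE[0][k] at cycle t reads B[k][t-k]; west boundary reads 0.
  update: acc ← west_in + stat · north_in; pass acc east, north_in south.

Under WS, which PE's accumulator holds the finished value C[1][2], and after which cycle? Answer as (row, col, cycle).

(row, col, cycle) = (1, 2, 4)

WS: C[1][2] accumulates in PE[1][2]:
  step 0 · PE1,2: acc=0; fwd→0 fwd↓0
  step 1 · PE1,2: acc=0; fwd→0 fwd↓0
  step 2 · PE1,2: acc=0; fwd→0 fwd↓0
  step 3 · PE1,2: acc=45; fwd→7 fwd↓45
  step 4 · PE1,2: acc=58; fwd→6 fwd↓58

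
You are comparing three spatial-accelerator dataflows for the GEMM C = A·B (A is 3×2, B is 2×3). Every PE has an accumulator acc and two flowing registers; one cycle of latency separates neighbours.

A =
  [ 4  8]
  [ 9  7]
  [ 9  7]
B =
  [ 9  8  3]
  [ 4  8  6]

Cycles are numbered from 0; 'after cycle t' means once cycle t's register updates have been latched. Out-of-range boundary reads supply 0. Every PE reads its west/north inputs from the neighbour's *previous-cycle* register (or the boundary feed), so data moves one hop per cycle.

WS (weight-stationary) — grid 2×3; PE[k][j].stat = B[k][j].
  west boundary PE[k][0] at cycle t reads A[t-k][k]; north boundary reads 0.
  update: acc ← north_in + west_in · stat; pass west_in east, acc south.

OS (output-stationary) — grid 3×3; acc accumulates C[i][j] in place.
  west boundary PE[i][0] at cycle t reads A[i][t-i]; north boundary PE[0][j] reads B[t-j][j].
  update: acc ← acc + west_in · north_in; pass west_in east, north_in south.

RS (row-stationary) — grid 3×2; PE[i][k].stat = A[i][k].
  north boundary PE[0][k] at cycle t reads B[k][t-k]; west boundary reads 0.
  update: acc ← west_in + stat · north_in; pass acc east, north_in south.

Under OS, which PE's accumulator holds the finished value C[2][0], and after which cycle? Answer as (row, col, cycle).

OS: C[2][0] accumulates in PE[2][0]:
  step 0 · PE2,0: acc=0; fwd→0 fwd↓0
  step 1 · PE2,0: acc=0; fwd→0 fwd↓0
  step 2 · PE2,0: acc=81; fwd→9 fwd↓9
  step 3 · PE2,0: acc=109; fwd→7 fwd↓4

(row, col, cycle) = (2, 0, 3)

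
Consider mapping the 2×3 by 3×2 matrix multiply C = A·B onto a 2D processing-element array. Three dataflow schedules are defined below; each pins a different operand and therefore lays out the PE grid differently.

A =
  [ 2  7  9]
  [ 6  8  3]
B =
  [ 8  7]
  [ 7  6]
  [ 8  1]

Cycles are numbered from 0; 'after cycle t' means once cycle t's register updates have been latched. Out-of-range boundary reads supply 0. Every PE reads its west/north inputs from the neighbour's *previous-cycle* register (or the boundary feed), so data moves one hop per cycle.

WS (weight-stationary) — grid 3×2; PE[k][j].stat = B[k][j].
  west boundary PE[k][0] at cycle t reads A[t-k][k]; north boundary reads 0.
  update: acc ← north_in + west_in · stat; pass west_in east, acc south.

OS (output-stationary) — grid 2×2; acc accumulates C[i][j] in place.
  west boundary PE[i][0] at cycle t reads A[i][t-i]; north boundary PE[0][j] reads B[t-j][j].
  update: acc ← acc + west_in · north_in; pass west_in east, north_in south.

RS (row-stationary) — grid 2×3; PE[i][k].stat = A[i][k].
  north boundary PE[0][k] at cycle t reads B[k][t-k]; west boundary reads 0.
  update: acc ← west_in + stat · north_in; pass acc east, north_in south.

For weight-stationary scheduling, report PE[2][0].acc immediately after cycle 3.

WS on a 3×2 grid — tracing PE[2][0] and its feeders:
  step 0 · PE1,0: acc=0; fwd→0 fwd↓0
  step 0 · PE2,0: acc=0; fwd→0 fwd↓0
  step 1 · PE1,0: acc=65; fwd→7 fwd↓65
  step 1 · PE2,0: acc=0; fwd→0 fwd↓0
  step 2 · PE1,0: acc=104; fwd→8 fwd↓104
  step 2 · PE2,0: acc=137; fwd→9 fwd↓137
  step 3 · PE1,0: acc=0; fwd→0 fwd↓0
  step 3 · PE2,0: acc=128; fwd→3 fwd↓128

PE[2][0].acc = 128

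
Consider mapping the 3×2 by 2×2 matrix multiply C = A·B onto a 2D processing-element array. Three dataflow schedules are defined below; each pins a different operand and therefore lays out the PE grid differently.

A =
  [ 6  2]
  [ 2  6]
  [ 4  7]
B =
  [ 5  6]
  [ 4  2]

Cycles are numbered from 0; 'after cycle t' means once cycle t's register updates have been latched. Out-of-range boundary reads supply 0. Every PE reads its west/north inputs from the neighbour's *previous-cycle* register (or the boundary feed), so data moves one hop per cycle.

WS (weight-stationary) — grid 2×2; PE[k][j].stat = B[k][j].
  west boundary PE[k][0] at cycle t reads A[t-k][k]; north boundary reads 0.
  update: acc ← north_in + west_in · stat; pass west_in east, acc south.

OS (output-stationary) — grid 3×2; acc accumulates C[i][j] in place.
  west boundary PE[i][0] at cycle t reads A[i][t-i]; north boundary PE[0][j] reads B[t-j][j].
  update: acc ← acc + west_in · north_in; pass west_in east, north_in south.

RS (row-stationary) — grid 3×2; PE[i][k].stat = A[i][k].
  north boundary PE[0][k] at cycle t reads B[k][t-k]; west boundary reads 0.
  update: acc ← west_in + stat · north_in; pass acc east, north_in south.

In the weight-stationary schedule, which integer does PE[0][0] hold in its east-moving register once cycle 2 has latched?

register = 4

WS 2×2: PE[0][0] cycle-by-cycle (with neighbour feeds):
  after 0 — PE[0][0] acc=30, pass-E 6, pass-S 30
  after 1 — PE[0][0] acc=10, pass-E 2, pass-S 10
  after 2 — PE[0][0] acc=20, pass-E 4, pass-S 20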